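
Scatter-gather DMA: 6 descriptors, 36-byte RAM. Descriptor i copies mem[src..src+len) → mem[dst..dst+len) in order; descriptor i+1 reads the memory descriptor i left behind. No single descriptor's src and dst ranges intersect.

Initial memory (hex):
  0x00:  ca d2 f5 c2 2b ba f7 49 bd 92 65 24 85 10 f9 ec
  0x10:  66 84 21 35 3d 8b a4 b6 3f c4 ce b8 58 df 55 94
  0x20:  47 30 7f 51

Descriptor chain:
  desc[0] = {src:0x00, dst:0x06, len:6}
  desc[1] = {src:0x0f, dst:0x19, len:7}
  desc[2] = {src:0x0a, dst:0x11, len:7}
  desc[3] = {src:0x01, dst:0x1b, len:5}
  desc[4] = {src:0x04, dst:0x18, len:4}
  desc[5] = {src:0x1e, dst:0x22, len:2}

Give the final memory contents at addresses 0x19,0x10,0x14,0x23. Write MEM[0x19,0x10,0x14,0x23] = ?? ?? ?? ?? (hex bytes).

D0: mem[0x06..0x0b] <- [ca d2 f5 c2 2b ba]
D1: mem[0x19..0x1f] <- [ec 66 84 21 35 3d 8b]
D2: mem[0x11..0x17] <- [2b ba 85 10 f9 ec 66]
D3: mem[0x1b..0x1f] <- [d2 f5 c2 2b ba]
D4: mem[0x18..0x1b] <- [2b ba ca d2]
D5: mem[0x22..0x23] <- [2b ba]
query mem[0x19]=0xba, mem[0x10]=0x66, mem[0x14]=0x10, mem[0x23]=0xba

MEM[0x19,0x10,0x14,0x23] = ba 66 10 ba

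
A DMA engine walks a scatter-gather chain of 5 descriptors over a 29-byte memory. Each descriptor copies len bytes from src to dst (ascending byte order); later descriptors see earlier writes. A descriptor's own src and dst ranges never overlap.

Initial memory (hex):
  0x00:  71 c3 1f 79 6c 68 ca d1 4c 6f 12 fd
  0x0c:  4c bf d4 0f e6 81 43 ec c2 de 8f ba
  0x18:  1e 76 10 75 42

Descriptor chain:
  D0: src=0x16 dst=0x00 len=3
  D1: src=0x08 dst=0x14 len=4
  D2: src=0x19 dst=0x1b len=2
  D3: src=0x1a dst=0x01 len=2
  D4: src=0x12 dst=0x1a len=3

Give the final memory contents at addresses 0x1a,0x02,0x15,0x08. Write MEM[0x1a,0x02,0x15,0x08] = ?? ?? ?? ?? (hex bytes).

#0 dst[0x00+3] := {0x8f,0xba,0x1e}
#1 dst[0x14+4] := {0x4c,0x6f,0x12,0xfd}
#2 dst[0x1b+2] := {0x76,0x10}
#3 dst[0x01+2] := {0x10,0x76}
#4 dst[0x1a+3] := {0x43,0xec,0x4c}
query mem[0x1a]=0x43, mem[0x02]=0x76, mem[0x15]=0x6f, mem[0x08]=0x4c

MEM[0x1a,0x02,0x15,0x08] = 43 76 6f 4c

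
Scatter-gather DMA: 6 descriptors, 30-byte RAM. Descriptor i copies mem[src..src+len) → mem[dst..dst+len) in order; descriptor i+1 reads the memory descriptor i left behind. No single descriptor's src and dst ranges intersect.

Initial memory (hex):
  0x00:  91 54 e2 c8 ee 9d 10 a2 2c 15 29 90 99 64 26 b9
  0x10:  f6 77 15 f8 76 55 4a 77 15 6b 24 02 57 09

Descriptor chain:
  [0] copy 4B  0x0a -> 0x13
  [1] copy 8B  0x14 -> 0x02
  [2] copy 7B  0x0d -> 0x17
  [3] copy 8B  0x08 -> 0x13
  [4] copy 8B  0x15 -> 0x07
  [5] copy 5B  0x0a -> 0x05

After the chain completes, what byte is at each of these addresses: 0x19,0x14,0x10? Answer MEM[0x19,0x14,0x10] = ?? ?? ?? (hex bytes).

MEM[0x19,0x14,0x10] = 26 02 f6

[0] 0x0a->0x13 len=4 : 29 90 99 64
[1] 0x14->0x02 len=8 : 90 99 64 77 15 6b 24 02
[2] 0x0d->0x17 len=7 : 64 26 b9 f6 77 15 29
[3] 0x08->0x13 len=8 : 24 02 29 90 99 64 26 b9
[4] 0x15->0x07 len=8 : 29 90 99 64 26 b9 77 15
[5] 0x0a->0x05 len=5 : 64 26 b9 77 15
query mem[0x19]=0x26, mem[0x14]=0x02, mem[0x10]=0xf6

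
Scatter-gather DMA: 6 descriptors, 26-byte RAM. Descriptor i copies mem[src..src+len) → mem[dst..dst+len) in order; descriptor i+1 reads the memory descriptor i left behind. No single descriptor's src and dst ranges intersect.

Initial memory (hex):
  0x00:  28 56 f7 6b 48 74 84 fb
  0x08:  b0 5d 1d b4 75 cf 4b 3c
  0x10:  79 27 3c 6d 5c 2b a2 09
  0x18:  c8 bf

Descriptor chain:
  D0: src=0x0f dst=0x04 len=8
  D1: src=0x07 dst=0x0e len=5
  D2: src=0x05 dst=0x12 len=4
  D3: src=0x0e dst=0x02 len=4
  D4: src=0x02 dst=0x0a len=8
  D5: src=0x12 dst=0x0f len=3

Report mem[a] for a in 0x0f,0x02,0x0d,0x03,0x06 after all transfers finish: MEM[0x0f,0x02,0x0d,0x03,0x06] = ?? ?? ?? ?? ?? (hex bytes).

[0] 0x0f->0x04 len=8 : 3c 79 27 3c 6d 5c 2b a2
[1] 0x07->0x0e len=5 : 3c 6d 5c 2b a2
[2] 0x05->0x12 len=4 : 79 27 3c 6d
[3] 0x0e->0x02 len=4 : 3c 6d 5c 2b
[4] 0x02->0x0a len=8 : 3c 6d 5c 2b 27 3c 6d 5c
[5] 0x12->0x0f len=3 : 79 27 3c
query mem[0x0f]=0x79, mem[0x02]=0x3c, mem[0x0d]=0x2b, mem[0x03]=0x6d, mem[0x06]=0x27

MEM[0x0f,0x02,0x0d,0x03,0x06] = 79 3c 2b 6d 27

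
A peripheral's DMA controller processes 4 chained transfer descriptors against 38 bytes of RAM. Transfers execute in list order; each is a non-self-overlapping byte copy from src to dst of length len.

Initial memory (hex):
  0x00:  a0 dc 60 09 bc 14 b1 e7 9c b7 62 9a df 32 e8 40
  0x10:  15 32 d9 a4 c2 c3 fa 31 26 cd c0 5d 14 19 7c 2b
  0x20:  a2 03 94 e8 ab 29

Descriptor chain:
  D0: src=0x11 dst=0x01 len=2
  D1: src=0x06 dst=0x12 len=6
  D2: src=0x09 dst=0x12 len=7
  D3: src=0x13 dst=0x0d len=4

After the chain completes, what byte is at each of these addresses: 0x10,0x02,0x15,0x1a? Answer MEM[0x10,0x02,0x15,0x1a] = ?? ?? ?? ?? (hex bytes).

MEM[0x10,0x02,0x15,0x1a] = 32 d9 df c0

#0 dst[0x01+2] := {0x32,0xd9}
#1 dst[0x12+6] := {0xb1,0xe7,0x9c,0xb7,0x62,0x9a}
#2 dst[0x12+7] := {0xb7,0x62,0x9a,0xdf,0x32,0xe8,0x40}
#3 dst[0x0d+4] := {0x62,0x9a,0xdf,0x32}
query mem[0x10]=0x32, mem[0x02]=0xd9, mem[0x15]=0xdf, mem[0x1a]=0xc0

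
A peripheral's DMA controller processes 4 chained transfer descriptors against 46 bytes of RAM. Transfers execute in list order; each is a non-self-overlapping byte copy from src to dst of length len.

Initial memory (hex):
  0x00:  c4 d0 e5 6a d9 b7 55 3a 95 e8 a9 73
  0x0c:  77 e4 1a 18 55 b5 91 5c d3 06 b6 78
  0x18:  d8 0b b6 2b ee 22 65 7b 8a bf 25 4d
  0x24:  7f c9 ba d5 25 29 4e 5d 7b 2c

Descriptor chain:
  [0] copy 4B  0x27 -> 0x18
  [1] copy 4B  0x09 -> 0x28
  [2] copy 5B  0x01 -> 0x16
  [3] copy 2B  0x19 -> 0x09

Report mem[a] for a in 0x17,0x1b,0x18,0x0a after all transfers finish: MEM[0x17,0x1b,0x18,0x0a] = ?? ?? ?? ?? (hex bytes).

MEM[0x17,0x1b,0x18,0x0a] = e5 4e 6a b7

[0] 0x27->0x18 len=4 : d5 25 29 4e
[1] 0x09->0x28 len=4 : e8 a9 73 77
[2] 0x01->0x16 len=5 : d0 e5 6a d9 b7
[3] 0x19->0x09 len=2 : d9 b7
query mem[0x17]=0xe5, mem[0x1b]=0x4e, mem[0x18]=0x6a, mem[0x0a]=0xb7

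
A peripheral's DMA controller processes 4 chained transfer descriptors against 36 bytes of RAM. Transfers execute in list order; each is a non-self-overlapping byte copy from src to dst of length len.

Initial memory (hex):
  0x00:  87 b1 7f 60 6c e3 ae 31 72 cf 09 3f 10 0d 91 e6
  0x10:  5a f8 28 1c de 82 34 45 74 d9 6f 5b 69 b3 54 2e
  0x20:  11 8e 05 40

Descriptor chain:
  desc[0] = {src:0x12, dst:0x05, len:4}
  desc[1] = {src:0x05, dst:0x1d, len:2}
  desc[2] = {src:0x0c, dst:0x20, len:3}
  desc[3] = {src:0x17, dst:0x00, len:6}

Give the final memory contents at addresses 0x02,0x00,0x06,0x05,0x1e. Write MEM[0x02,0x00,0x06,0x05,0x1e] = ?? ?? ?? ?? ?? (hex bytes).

D0: mem[0x05..0x08] <- [28 1c de 82]
D1: mem[0x1d..0x1e] <- [28 1c]
D2: mem[0x20..0x22] <- [10 0d 91]
D3: mem[0x00..0x05] <- [45 74 d9 6f 5b 69]
query mem[0x02]=0xd9, mem[0x00]=0x45, mem[0x06]=0x1c, mem[0x05]=0x69, mem[0x1e]=0x1c

MEM[0x02,0x00,0x06,0x05,0x1e] = d9 45 1c 69 1c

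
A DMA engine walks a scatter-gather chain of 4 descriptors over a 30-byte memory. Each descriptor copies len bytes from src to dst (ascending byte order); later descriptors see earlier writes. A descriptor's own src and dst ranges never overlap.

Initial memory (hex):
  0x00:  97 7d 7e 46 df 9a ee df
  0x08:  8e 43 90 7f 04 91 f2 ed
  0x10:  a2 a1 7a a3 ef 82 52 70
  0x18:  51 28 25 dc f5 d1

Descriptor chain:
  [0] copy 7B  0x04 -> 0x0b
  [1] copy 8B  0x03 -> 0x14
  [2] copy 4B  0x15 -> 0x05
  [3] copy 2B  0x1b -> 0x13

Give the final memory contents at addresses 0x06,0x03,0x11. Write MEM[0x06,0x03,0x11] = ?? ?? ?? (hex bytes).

MEM[0x06,0x03,0x11] = 9a 46 90

  after D0: wrote 7B at 0x0b = df9aeedf8e4390
  after D1: wrote 8B at 0x14 = 46df9aeedf8e4390
  after D2: wrote 4B at 0x05 = df9aeedf
  after D3: wrote 2B at 0x13 = 90f5
query mem[0x06]=0x9a, mem[0x03]=0x46, mem[0x11]=0x90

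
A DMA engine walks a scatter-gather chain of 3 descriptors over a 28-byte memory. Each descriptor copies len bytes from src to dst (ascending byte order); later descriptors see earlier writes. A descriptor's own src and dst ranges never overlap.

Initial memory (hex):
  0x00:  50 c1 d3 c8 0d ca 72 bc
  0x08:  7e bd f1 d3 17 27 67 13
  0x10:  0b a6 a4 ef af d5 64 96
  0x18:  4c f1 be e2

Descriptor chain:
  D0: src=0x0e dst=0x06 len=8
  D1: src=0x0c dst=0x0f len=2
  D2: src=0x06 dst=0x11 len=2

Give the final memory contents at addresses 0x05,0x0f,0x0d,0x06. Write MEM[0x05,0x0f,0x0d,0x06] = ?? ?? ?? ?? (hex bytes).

  after D0: wrote 8B at 0x06 = 67130ba6a4efafd5
  after D1: wrote 2B at 0x0f = afd5
  after D2: wrote 2B at 0x11 = 6713
query mem[0x05]=0xca, mem[0x0f]=0xaf, mem[0x0d]=0xd5, mem[0x06]=0x67

MEM[0x05,0x0f,0x0d,0x06] = ca af d5 67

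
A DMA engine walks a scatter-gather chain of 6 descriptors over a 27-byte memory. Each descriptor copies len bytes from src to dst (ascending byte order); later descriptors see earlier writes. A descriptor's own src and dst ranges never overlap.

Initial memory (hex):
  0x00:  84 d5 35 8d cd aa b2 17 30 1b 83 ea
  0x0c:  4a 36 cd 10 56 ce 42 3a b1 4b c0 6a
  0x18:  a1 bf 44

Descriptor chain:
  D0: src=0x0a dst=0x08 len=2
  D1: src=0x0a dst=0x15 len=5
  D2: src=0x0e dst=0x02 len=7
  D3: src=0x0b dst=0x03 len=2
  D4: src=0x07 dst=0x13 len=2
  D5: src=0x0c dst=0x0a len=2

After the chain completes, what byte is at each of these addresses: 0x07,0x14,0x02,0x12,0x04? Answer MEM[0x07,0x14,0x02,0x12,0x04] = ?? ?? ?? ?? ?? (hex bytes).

  after D0: wrote 2B at 0x08 = 83ea
  after D1: wrote 5B at 0x15 = 83ea4a36cd
  after D2: wrote 7B at 0x02 = cd1056ce423ab1
  after D3: wrote 2B at 0x03 = ea4a
  after D4: wrote 2B at 0x13 = 3ab1
  after D5: wrote 2B at 0x0a = 4a36
query mem[0x07]=0x3a, mem[0x14]=0xb1, mem[0x02]=0xcd, mem[0x12]=0x42, mem[0x04]=0x4a

MEM[0x07,0x14,0x02,0x12,0x04] = 3a b1 cd 42 4a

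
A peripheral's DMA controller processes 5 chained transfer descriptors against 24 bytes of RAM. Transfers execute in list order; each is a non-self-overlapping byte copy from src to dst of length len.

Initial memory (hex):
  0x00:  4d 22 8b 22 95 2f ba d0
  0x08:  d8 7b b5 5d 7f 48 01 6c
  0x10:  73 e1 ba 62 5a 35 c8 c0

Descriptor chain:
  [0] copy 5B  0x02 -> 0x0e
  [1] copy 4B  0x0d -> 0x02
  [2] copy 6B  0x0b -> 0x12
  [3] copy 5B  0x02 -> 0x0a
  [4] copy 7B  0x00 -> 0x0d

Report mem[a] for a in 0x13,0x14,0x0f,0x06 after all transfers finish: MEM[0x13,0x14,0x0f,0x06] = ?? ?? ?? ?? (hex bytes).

  after D0: wrote 5B at 0x0e = 8b22952fba
  after D1: wrote 4B at 0x02 = 488b2295
  after D2: wrote 6B at 0x12 = 5d7f488b2295
  after D3: wrote 5B at 0x0a = 488b2295ba
  after D4: wrote 7B at 0x0d = 4d22488b2295ba
query mem[0x13]=0xba, mem[0x14]=0x48, mem[0x0f]=0x48, mem[0x06]=0xba

MEM[0x13,0x14,0x0f,0x06] = ba 48 48 ba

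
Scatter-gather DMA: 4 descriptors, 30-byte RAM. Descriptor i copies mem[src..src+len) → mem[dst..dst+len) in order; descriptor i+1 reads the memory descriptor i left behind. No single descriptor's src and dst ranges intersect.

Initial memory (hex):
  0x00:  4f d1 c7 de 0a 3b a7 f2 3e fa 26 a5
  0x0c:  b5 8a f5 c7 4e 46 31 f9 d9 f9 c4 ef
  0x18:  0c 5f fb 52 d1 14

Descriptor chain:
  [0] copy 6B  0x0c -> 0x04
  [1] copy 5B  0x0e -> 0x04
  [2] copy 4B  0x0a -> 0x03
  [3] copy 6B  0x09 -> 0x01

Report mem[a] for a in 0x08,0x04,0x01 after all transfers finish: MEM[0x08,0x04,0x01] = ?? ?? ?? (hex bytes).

  after D0: wrote 6B at 0x04 = b58af5c74e46
  after D1: wrote 5B at 0x04 = f5c74e4631
  after D2: wrote 4B at 0x03 = 26a5b58a
  after D3: wrote 6B at 0x01 = 4626a5b58af5
query mem[0x08]=0x31, mem[0x04]=0xb5, mem[0x01]=0x46

MEM[0x08,0x04,0x01] = 31 b5 46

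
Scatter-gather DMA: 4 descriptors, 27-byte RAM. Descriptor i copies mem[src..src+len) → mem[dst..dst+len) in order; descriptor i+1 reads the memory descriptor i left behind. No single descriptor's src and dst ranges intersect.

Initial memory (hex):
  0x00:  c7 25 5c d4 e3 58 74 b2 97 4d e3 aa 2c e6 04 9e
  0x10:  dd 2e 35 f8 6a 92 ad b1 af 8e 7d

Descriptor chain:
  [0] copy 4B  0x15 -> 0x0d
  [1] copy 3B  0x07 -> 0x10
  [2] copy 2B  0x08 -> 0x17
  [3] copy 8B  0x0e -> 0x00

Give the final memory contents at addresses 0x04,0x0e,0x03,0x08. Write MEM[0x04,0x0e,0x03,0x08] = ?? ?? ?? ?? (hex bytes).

D0: mem[0x0d..0x10] <- [92 ad b1 af]
D1: mem[0x10..0x12] <- [b2 97 4d]
D2: mem[0x17..0x18] <- [97 4d]
D3: mem[0x00..0x07] <- [ad b1 b2 97 4d f8 6a 92]
query mem[0x04]=0x4d, mem[0x0e]=0xad, mem[0x03]=0x97, mem[0x08]=0x97

MEM[0x04,0x0e,0x03,0x08] = 4d ad 97 97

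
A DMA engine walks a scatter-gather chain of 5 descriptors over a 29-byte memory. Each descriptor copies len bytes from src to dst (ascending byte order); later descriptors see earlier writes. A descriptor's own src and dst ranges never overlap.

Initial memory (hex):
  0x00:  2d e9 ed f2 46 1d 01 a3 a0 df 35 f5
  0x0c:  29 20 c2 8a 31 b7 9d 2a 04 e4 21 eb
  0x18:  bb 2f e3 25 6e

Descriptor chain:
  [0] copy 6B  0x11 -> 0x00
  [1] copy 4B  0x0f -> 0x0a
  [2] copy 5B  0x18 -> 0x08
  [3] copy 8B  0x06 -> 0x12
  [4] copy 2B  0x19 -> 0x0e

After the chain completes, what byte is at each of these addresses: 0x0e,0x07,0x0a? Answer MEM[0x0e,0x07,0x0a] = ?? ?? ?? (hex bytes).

MEM[0x0e,0x07,0x0a] = 9d a3 e3

[0] 0x11->0x00 len=6 : b7 9d 2a 04 e4 21
[1] 0x0f->0x0a len=4 : 8a 31 b7 9d
[2] 0x18->0x08 len=5 : bb 2f e3 25 6e
[3] 0x06->0x12 len=8 : 01 a3 bb 2f e3 25 6e 9d
[4] 0x19->0x0e len=2 : 9d e3
query mem[0x0e]=0x9d, mem[0x07]=0xa3, mem[0x0a]=0xe3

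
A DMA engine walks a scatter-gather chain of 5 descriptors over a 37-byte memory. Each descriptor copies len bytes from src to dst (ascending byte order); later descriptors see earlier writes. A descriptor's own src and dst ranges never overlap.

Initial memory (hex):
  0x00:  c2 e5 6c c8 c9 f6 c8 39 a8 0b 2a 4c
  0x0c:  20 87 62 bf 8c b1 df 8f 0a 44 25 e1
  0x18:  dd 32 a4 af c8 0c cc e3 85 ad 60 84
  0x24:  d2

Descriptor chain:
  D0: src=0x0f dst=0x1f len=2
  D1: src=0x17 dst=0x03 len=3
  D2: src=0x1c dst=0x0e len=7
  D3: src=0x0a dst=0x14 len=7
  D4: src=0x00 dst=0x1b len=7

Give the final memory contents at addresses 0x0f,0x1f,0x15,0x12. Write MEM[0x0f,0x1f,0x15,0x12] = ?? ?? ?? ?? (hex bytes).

#0 dst[0x1f+2] := {0xbf,0x8c}
#1 dst[0x03+3] := {0xe1,0xdd,0x32}
#2 dst[0x0e+7] := {0xc8,0x0c,0xcc,0xbf,0x8c,0xad,0x60}
#3 dst[0x14+7] := {0x2a,0x4c,0x20,0x87,0xc8,0x0c,0xcc}
#4 dst[0x1b+7] := {0xc2,0xe5,0x6c,0xe1,0xdd,0x32,0xc8}
query mem[0x0f]=0x0c, mem[0x1f]=0xdd, mem[0x15]=0x4c, mem[0x12]=0x8c

MEM[0x0f,0x1f,0x15,0x12] = 0c dd 4c 8c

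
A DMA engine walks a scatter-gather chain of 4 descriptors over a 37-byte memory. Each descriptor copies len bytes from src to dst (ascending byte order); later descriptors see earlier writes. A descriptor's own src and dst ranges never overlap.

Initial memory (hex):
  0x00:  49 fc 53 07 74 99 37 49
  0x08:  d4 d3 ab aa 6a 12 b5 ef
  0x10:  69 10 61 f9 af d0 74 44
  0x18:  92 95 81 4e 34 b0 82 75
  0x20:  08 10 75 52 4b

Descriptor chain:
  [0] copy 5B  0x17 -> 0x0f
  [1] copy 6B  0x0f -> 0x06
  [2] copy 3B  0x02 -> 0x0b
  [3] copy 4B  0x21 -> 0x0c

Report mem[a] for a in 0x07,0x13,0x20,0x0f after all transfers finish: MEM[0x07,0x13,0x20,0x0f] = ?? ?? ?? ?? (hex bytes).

MEM[0x07,0x13,0x20,0x0f] = 92 4e 08 4b

#0 dst[0x0f+5] := {0x44,0x92,0x95,0x81,0x4e}
#1 dst[0x06+6] := {0x44,0x92,0x95,0x81,0x4e,0xaf}
#2 dst[0x0b+3] := {0x53,0x07,0x74}
#3 dst[0x0c+4] := {0x10,0x75,0x52,0x4b}
query mem[0x07]=0x92, mem[0x13]=0x4e, mem[0x20]=0x08, mem[0x0f]=0x4b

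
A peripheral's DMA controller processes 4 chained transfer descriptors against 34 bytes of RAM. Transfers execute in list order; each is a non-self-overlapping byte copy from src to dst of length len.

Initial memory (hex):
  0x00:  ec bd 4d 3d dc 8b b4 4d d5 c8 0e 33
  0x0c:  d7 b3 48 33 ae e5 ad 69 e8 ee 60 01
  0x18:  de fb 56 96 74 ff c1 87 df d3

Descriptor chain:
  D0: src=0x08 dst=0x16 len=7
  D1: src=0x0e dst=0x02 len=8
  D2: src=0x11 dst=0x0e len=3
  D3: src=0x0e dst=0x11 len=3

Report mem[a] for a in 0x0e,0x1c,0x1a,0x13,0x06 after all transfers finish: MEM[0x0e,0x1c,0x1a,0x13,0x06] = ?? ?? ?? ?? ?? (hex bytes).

[0] 0x08->0x16 len=7 : d5 c8 0e 33 d7 b3 48
[1] 0x0e->0x02 len=8 : 48 33 ae e5 ad 69 e8 ee
[2] 0x11->0x0e len=3 : e5 ad 69
[3] 0x0e->0x11 len=3 : e5 ad 69
query mem[0x0e]=0xe5, mem[0x1c]=0x48, mem[0x1a]=0xd7, mem[0x13]=0x69, mem[0x06]=0xad

MEM[0x0e,0x1c,0x1a,0x13,0x06] = e5 48 d7 69 ad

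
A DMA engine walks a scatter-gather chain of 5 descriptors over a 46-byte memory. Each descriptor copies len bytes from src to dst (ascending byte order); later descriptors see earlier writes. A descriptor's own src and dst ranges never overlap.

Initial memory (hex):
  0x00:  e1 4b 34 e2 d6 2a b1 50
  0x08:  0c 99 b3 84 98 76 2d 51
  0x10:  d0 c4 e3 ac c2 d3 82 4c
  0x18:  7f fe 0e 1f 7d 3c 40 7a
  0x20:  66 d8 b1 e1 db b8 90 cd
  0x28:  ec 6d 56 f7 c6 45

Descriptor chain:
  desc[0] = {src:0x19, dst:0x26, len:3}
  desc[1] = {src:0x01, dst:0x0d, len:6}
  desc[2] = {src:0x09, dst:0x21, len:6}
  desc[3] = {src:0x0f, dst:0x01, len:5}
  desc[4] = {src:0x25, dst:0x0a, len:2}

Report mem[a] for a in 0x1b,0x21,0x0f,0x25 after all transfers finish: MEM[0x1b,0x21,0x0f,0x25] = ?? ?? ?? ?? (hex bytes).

#0 dst[0x26+3] := {0xfe,0x0e,0x1f}
#1 dst[0x0d+6] := {0x4b,0x34,0xe2,0xd6,0x2a,0xb1}
#2 dst[0x21+6] := {0x99,0xb3,0x84,0x98,0x4b,0x34}
#3 dst[0x01+5] := {0xe2,0xd6,0x2a,0xb1,0xac}
#4 dst[0x0a+2] := {0x4b,0x34}
query mem[0x1b]=0x1f, mem[0x21]=0x99, mem[0x0f]=0xe2, mem[0x25]=0x4b

MEM[0x1b,0x21,0x0f,0x25] = 1f 99 e2 4b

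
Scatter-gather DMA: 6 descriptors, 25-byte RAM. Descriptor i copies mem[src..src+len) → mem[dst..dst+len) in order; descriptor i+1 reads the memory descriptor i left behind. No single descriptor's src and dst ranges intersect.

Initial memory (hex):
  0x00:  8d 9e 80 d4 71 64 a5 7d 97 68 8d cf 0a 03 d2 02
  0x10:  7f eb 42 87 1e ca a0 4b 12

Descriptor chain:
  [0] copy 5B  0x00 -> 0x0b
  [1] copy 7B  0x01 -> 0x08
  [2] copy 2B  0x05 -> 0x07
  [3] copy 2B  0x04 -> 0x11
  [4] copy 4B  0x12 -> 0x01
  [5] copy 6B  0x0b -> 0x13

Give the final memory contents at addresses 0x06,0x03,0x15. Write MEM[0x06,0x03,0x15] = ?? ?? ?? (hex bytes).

MEM[0x06,0x03,0x15] = a5 1e a5

#0 dst[0x0b+5] := {0x8d,0x9e,0x80,0xd4,0x71}
#1 dst[0x08+7] := {0x9e,0x80,0xd4,0x71,0x64,0xa5,0x7d}
#2 dst[0x07+2] := {0x64,0xa5}
#3 dst[0x11+2] := {0x71,0x64}
#4 dst[0x01+4] := {0x64,0x87,0x1e,0xca}
#5 dst[0x13+6] := {0x71,0x64,0xa5,0x7d,0x71,0x7f}
query mem[0x06]=0xa5, mem[0x03]=0x1e, mem[0x15]=0xa5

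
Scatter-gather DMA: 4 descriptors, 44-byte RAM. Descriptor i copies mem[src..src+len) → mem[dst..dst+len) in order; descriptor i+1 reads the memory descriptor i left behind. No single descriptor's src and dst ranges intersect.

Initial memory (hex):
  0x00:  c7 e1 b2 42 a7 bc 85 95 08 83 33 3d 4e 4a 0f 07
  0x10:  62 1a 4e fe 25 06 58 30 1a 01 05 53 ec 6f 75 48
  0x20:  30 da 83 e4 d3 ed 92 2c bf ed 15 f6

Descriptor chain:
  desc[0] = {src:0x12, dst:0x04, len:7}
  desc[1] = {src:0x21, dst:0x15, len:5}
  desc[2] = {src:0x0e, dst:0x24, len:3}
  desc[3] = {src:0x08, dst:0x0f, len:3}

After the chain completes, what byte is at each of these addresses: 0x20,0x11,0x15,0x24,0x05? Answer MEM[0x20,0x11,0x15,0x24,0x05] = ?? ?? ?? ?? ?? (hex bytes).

#0 dst[0x04+7] := {0x4e,0xfe,0x25,0x06,0x58,0x30,0x1a}
#1 dst[0x15+5] := {0xda,0x83,0xe4,0xd3,0xed}
#2 dst[0x24+3] := {0x0f,0x07,0x62}
#3 dst[0x0f+3] := {0x58,0x30,0x1a}
query mem[0x20]=0x30, mem[0x11]=0x1a, mem[0x15]=0xda, mem[0x24]=0x0f, mem[0x05]=0xfe

MEM[0x20,0x11,0x15,0x24,0x05] = 30 1a da 0f fe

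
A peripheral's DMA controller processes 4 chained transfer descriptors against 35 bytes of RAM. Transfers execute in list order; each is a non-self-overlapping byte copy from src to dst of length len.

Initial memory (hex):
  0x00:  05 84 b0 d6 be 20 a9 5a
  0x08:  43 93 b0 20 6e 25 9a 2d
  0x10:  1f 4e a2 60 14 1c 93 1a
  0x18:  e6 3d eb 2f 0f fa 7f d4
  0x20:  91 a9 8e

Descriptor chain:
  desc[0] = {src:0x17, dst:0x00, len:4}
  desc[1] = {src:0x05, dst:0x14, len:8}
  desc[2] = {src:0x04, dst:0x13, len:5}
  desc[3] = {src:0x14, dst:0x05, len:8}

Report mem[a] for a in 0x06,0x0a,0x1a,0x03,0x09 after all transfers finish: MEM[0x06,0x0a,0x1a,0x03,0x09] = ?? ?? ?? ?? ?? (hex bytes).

MEM[0x06,0x0a,0x1a,0x03,0x09] = a9 b0 20 eb 93

  after D0: wrote 4B at 0x00 = 1ae63deb
  after D1: wrote 8B at 0x14 = 20a95a4393b0206e
  after D2: wrote 5B at 0x13 = be20a95a43
  after D3: wrote 8B at 0x05 = 20a95a4393b0206e
query mem[0x06]=0xa9, mem[0x0a]=0xb0, mem[0x1a]=0x20, mem[0x03]=0xeb, mem[0x09]=0x93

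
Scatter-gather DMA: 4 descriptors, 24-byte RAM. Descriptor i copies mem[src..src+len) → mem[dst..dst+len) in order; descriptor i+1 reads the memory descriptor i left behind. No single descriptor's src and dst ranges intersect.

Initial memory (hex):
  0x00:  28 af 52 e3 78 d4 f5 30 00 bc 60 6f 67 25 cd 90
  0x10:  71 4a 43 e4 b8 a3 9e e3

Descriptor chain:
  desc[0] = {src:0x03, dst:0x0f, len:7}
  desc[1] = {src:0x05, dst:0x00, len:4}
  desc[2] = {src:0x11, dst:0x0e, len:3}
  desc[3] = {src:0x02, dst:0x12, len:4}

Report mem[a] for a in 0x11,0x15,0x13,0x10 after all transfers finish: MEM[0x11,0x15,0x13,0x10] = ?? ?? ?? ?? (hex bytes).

#0 dst[0x0f+7] := {0xe3,0x78,0xd4,0xf5,0x30,0x00,0xbc}
#1 dst[0x00+4] := {0xd4,0xf5,0x30,0x00}
#2 dst[0x0e+3] := {0xd4,0xf5,0x30}
#3 dst[0x12+4] := {0x30,0x00,0x78,0xd4}
query mem[0x11]=0xd4, mem[0x15]=0xd4, mem[0x13]=0x00, mem[0x10]=0x30

MEM[0x11,0x15,0x13,0x10] = d4 d4 00 30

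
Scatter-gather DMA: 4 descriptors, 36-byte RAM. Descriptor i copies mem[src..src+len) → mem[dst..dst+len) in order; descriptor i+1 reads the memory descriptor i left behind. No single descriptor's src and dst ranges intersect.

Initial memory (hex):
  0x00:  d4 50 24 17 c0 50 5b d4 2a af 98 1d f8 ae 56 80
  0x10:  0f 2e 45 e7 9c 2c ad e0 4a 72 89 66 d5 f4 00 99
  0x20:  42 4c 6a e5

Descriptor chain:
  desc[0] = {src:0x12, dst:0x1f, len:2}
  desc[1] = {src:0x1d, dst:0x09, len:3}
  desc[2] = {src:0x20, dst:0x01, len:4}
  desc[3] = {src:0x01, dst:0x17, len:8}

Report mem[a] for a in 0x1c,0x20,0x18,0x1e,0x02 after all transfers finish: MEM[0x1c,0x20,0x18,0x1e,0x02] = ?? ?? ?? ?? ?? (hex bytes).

MEM[0x1c,0x20,0x18,0x1e,0x02] = 5b e7 4c 2a 4c

[0] 0x12->0x1f len=2 : 45 e7
[1] 0x1d->0x09 len=3 : f4 00 45
[2] 0x20->0x01 len=4 : e7 4c 6a e5
[3] 0x01->0x17 len=8 : e7 4c 6a e5 50 5b d4 2a
query mem[0x1c]=0x5b, mem[0x20]=0xe7, mem[0x18]=0x4c, mem[0x1e]=0x2a, mem[0x02]=0x4c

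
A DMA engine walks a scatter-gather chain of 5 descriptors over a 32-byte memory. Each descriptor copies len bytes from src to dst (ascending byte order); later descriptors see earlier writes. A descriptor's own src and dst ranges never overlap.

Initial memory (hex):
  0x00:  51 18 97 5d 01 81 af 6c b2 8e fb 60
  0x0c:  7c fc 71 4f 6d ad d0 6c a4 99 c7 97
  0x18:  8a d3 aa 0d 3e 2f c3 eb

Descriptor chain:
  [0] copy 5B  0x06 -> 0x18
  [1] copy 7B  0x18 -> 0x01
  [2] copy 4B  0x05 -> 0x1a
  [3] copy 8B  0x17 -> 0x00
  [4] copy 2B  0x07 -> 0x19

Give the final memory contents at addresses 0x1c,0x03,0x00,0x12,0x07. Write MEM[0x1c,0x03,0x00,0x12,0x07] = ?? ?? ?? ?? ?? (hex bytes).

  after D0: wrote 5B at 0x18 = af6cb28efb
  after D1: wrote 7B at 0x01 = af6cb28efb2fc3
  after D2: wrote 4B at 0x1a = fb2fc3b2
  after D3: wrote 8B at 0x00 = 97af6cfb2fc3b2c3
  after D4: wrote 2B at 0x19 = c3b2
query mem[0x1c]=0xc3, mem[0x03]=0xfb, mem[0x00]=0x97, mem[0x12]=0xd0, mem[0x07]=0xc3

MEM[0x1c,0x03,0x00,0x12,0x07] = c3 fb 97 d0 c3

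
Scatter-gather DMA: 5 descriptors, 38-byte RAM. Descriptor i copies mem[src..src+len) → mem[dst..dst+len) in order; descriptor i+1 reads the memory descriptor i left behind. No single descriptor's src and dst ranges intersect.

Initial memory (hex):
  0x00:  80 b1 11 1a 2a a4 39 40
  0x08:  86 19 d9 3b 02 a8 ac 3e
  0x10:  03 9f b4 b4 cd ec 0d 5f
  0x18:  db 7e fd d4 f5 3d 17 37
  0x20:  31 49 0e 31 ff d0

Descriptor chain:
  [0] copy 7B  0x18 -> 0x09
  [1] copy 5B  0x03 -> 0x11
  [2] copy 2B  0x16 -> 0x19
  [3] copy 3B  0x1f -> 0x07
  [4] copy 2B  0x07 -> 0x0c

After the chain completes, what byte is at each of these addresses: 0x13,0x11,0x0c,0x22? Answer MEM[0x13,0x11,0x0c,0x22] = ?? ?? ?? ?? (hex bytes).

MEM[0x13,0x11,0x0c,0x22] = a4 1a 37 0e

[0] 0x18->0x09 len=7 : db 7e fd d4 f5 3d 17
[1] 0x03->0x11 len=5 : 1a 2a a4 39 40
[2] 0x16->0x19 len=2 : 0d 5f
[3] 0x1f->0x07 len=3 : 37 31 49
[4] 0x07->0x0c len=2 : 37 31
query mem[0x13]=0xa4, mem[0x11]=0x1a, mem[0x0c]=0x37, mem[0x22]=0x0e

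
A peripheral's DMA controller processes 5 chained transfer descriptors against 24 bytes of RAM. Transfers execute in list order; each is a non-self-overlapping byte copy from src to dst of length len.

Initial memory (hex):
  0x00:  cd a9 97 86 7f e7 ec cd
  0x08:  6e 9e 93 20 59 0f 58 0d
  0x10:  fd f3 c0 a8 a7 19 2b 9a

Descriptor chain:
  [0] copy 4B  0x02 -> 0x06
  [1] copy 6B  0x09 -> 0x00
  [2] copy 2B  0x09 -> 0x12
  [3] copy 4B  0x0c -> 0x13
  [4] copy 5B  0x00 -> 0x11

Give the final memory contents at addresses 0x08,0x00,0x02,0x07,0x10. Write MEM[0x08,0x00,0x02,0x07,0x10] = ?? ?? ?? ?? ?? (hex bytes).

  after D0: wrote 4B at 0x06 = 97867fe7
  after D1: wrote 6B at 0x00 = e79320590f58
  after D2: wrote 2B at 0x12 = e793
  after D3: wrote 4B at 0x13 = 590f580d
  after D4: wrote 5B at 0x11 = e79320590f
query mem[0x08]=0x7f, mem[0x00]=0xe7, mem[0x02]=0x20, mem[0x07]=0x86, mem[0x10]=0xfd

MEM[0x08,0x00,0x02,0x07,0x10] = 7f e7 20 86 fd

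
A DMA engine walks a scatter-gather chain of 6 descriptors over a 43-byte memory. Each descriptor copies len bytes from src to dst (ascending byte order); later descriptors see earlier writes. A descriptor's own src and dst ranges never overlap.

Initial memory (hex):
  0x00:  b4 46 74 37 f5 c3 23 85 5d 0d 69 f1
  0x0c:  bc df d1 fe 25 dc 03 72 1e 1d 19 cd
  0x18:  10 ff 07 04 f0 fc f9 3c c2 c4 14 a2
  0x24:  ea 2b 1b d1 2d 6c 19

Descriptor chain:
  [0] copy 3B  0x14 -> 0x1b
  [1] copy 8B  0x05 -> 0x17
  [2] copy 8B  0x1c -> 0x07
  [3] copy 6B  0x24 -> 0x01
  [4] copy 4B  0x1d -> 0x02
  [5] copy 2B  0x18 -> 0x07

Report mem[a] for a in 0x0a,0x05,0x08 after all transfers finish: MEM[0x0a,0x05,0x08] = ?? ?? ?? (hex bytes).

  after D0: wrote 3B at 0x1b = 1e1d19
  after D1: wrote 8B at 0x17 = c323855d0d69f1bc
  after D2: wrote 8B at 0x07 = 69f1bc3cc2c414a2
  after D3: wrote 6B at 0x01 = ea2b1bd12d6c
  after D4: wrote 4B at 0x02 = f1bc3cc2
  after D5: wrote 2B at 0x07 = 2385
query mem[0x0a]=0x3c, mem[0x05]=0xc2, mem[0x08]=0x85

MEM[0x0a,0x05,0x08] = 3c c2 85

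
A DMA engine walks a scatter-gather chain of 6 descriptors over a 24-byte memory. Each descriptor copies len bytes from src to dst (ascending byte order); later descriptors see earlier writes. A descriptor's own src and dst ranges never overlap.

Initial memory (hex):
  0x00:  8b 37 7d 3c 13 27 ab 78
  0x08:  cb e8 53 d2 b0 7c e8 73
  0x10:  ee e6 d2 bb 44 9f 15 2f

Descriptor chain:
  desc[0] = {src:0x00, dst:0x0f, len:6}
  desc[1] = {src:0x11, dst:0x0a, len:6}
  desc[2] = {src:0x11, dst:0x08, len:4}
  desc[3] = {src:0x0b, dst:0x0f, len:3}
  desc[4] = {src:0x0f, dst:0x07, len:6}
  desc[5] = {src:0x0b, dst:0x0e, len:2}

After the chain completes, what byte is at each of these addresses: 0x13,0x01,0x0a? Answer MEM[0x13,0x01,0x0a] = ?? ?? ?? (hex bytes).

#0 dst[0x0f+6] := {0x8b,0x37,0x7d,0x3c,0x13,0x27}
#1 dst[0x0a+6] := {0x7d,0x3c,0x13,0x27,0x9f,0x15}
#2 dst[0x08+4] := {0x7d,0x3c,0x13,0x27}
#3 dst[0x0f+3] := {0x27,0x13,0x27}
#4 dst[0x07+6] := {0x27,0x13,0x27,0x3c,0x13,0x27}
#5 dst[0x0e+2] := {0x13,0x27}
query mem[0x13]=0x13, mem[0x01]=0x37, mem[0x0a]=0x3c

MEM[0x13,0x01,0x0a] = 13 37 3c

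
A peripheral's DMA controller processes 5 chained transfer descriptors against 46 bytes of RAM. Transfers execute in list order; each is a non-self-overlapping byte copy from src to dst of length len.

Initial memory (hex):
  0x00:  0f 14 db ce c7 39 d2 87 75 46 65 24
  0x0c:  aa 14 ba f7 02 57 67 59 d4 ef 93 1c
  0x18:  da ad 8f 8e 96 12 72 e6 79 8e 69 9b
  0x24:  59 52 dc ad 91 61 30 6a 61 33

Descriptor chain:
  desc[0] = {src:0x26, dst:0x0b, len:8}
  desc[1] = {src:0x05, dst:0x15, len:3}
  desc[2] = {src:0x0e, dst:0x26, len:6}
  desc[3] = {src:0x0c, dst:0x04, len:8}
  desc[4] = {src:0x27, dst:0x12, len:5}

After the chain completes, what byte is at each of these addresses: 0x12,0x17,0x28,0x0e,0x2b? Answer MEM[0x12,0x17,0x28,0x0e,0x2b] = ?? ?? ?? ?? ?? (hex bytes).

[0] 0x26->0x0b len=8 : dc ad 91 61 30 6a 61 33
[1] 0x05->0x15 len=3 : 39 d2 87
[2] 0x0e->0x26 len=6 : 61 30 6a 61 33 59
[3] 0x0c->0x04 len=8 : ad 91 61 30 6a 61 33 59
[4] 0x27->0x12 len=5 : 30 6a 61 33 59
query mem[0x12]=0x30, mem[0x17]=0x87, mem[0x28]=0x6a, mem[0x0e]=0x61, mem[0x2b]=0x59

MEM[0x12,0x17,0x28,0x0e,0x2b] = 30 87 6a 61 59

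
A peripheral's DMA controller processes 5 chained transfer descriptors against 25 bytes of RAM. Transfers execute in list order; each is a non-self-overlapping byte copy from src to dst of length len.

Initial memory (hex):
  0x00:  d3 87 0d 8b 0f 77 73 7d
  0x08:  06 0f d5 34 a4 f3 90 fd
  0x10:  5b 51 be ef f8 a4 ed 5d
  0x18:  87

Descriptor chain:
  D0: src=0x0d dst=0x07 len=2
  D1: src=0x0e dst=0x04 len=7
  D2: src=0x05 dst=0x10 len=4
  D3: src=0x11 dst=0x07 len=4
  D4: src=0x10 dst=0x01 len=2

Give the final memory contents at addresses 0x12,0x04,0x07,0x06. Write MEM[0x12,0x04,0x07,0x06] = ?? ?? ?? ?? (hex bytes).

MEM[0x12,0x04,0x07,0x06] = 51 90 5b 5b

[0] 0x0d->0x07 len=2 : f3 90
[1] 0x0e->0x04 len=7 : 90 fd 5b 51 be ef f8
[2] 0x05->0x10 len=4 : fd 5b 51 be
[3] 0x11->0x07 len=4 : 5b 51 be f8
[4] 0x10->0x01 len=2 : fd 5b
query mem[0x12]=0x51, mem[0x04]=0x90, mem[0x07]=0x5b, mem[0x06]=0x5b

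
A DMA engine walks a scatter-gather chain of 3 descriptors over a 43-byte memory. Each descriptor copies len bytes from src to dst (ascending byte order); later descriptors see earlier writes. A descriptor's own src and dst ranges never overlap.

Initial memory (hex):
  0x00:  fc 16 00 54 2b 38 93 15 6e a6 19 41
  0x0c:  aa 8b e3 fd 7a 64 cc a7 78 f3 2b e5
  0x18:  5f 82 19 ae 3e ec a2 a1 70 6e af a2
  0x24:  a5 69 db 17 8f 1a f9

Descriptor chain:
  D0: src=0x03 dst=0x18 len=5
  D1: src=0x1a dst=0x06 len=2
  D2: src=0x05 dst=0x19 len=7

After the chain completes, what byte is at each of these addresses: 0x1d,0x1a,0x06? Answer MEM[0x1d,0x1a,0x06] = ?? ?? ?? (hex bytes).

#0 dst[0x18+5] := {0x54,0x2b,0x38,0x93,0x15}
#1 dst[0x06+2] := {0x38,0x93}
#2 dst[0x19+7] := {0x38,0x38,0x93,0x6e,0xa6,0x19,0x41}
query mem[0x1d]=0xa6, mem[0x1a]=0x38, mem[0x06]=0x38

MEM[0x1d,0x1a,0x06] = a6 38 38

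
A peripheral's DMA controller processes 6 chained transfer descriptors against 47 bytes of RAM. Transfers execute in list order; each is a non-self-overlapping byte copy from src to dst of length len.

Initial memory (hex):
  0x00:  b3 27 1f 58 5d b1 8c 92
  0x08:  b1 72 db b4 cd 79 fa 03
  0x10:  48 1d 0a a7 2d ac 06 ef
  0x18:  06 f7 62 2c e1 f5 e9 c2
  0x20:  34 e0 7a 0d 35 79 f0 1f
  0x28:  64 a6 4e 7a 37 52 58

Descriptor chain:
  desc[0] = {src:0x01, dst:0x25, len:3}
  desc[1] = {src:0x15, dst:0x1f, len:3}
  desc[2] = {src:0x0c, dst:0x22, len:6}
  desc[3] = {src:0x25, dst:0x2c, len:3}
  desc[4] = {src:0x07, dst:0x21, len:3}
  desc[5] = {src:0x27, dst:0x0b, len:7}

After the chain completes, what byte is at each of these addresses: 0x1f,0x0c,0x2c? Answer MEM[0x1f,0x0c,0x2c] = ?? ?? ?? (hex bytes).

  after D0: wrote 3B at 0x25 = 271f58
  after D1: wrote 3B at 0x1f = ac06ef
  after D2: wrote 6B at 0x22 = cd79fa03481d
  after D3: wrote 3B at 0x2c = 03481d
  after D4: wrote 3B at 0x21 = 92b172
  after D5: wrote 7B at 0x0b = 1d64a64e7a0348
query mem[0x1f]=0xac, mem[0x0c]=0x64, mem[0x2c]=0x03

MEM[0x1f,0x0c,0x2c] = ac 64 03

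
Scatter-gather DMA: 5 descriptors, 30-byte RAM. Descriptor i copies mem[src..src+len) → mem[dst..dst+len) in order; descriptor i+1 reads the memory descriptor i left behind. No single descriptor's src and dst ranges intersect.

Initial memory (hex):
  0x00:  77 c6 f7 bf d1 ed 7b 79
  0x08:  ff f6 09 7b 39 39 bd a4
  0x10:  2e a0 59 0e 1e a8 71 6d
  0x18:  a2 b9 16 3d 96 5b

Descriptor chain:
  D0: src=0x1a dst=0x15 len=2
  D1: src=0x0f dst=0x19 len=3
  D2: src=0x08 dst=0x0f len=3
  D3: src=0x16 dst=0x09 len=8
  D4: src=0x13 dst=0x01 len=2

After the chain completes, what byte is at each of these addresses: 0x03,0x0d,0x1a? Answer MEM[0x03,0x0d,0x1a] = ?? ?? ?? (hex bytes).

D0: mem[0x15..0x16] <- [16 3d]
D1: mem[0x19..0x1b] <- [a4 2e a0]
D2: mem[0x0f..0x11] <- [ff f6 09]
D3: mem[0x09..0x10] <- [3d 6d a2 a4 2e a0 96 5b]
D4: mem[0x01..0x02] <- [0e 1e]
query mem[0x03]=0xbf, mem[0x0d]=0x2e, mem[0x1a]=0x2e

MEM[0x03,0x0d,0x1a] = bf 2e 2e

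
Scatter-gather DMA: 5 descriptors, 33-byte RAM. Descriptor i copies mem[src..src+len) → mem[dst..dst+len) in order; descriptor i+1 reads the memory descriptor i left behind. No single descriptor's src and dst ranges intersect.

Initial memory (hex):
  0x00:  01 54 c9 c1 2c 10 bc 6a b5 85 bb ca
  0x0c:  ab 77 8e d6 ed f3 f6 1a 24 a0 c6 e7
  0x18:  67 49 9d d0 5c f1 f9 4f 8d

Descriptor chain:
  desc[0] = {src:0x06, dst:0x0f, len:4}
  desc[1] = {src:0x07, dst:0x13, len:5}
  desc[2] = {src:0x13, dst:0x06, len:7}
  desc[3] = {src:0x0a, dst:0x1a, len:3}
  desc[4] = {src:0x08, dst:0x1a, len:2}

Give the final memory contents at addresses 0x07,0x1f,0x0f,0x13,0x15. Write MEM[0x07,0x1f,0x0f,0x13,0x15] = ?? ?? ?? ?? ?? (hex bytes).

MEM[0x07,0x1f,0x0f,0x13,0x15] = b5 4f bc 6a 85

  after D0: wrote 4B at 0x0f = bc6ab585
  after D1: wrote 5B at 0x13 = 6ab585bbca
  after D2: wrote 7B at 0x06 = 6ab585bbca6749
  after D3: wrote 3B at 0x1a = ca6749
  after D4: wrote 2B at 0x1a = 85bb
query mem[0x07]=0xb5, mem[0x1f]=0x4f, mem[0x0f]=0xbc, mem[0x13]=0x6a, mem[0x15]=0x85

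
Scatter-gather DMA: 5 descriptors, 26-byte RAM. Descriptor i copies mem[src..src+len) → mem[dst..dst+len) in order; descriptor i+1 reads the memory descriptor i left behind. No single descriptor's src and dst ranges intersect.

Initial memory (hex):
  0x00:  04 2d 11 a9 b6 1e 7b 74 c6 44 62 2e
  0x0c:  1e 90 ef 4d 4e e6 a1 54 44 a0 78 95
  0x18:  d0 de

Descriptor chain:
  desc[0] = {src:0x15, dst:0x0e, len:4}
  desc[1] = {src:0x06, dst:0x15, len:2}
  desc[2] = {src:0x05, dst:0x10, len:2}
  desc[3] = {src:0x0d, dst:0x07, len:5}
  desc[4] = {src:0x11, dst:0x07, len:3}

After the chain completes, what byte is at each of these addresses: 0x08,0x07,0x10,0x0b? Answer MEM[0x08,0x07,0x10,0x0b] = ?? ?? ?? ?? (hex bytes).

D0: mem[0x0e..0x11] <- [a0 78 95 d0]
D1: mem[0x15..0x16] <- [7b 74]
D2: mem[0x10..0x11] <- [1e 7b]
D3: mem[0x07..0x0b] <- [90 a0 78 1e 7b]
D4: mem[0x07..0x09] <- [7b a1 54]
query mem[0x08]=0xa1, mem[0x07]=0x7b, mem[0x10]=0x1e, mem[0x0b]=0x7b

MEM[0x08,0x07,0x10,0x0b] = a1 7b 1e 7b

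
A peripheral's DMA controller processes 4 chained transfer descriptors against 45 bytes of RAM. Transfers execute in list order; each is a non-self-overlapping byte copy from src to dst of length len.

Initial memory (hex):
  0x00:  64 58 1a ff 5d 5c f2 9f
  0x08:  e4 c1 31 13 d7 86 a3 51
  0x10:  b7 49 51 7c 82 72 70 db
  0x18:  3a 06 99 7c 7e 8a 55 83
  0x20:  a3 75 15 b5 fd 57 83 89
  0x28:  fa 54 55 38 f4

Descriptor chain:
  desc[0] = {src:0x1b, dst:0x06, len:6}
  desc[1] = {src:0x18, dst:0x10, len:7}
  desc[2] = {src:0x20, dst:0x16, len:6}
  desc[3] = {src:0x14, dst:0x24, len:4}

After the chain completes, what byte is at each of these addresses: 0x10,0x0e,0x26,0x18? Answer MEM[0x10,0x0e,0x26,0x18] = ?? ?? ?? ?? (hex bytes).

MEM[0x10,0x0e,0x26,0x18] = 3a a3 a3 15

  after D0: wrote 6B at 0x06 = 7c7e8a5583a3
  after D1: wrote 7B at 0x10 = 3a06997c7e8a55
  after D2: wrote 6B at 0x16 = a37515b5fd57
  after D3: wrote 4B at 0x24 = 7e8aa375
query mem[0x10]=0x3a, mem[0x0e]=0xa3, mem[0x26]=0xa3, mem[0x18]=0x15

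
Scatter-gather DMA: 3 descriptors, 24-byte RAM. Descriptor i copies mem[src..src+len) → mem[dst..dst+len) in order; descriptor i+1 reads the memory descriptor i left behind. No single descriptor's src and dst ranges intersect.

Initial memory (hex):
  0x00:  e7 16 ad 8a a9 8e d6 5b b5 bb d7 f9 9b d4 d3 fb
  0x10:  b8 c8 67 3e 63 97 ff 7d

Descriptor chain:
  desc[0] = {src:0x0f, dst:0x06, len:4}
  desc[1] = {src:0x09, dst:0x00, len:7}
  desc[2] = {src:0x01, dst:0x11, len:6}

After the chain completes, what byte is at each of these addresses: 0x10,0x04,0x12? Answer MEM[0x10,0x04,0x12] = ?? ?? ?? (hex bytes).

D0: mem[0x06..0x09] <- [fb b8 c8 67]
D1: mem[0x00..0x06] <- [67 d7 f9 9b d4 d3 fb]
D2: mem[0x11..0x16] <- [d7 f9 9b d4 d3 fb]
query mem[0x10]=0xb8, mem[0x04]=0xd4, mem[0x12]=0xf9

MEM[0x10,0x04,0x12] = b8 d4 f9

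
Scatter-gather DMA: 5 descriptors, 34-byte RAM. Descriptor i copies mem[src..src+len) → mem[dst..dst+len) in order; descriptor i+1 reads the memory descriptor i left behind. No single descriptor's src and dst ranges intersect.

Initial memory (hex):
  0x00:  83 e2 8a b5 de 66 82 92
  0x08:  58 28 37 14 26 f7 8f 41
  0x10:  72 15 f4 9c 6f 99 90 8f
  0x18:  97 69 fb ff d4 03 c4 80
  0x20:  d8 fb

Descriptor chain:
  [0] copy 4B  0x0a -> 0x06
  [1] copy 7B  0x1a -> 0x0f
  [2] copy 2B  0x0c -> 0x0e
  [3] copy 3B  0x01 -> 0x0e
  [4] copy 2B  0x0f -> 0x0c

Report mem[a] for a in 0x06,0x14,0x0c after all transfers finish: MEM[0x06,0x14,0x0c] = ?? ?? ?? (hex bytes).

[0] 0x0a->0x06 len=4 : 37 14 26 f7
[1] 0x1a->0x0f len=7 : fb ff d4 03 c4 80 d8
[2] 0x0c->0x0e len=2 : 26 f7
[3] 0x01->0x0e len=3 : e2 8a b5
[4] 0x0f->0x0c len=2 : 8a b5
query mem[0x06]=0x37, mem[0x14]=0x80, mem[0x0c]=0x8a

MEM[0x06,0x14,0x0c] = 37 80 8a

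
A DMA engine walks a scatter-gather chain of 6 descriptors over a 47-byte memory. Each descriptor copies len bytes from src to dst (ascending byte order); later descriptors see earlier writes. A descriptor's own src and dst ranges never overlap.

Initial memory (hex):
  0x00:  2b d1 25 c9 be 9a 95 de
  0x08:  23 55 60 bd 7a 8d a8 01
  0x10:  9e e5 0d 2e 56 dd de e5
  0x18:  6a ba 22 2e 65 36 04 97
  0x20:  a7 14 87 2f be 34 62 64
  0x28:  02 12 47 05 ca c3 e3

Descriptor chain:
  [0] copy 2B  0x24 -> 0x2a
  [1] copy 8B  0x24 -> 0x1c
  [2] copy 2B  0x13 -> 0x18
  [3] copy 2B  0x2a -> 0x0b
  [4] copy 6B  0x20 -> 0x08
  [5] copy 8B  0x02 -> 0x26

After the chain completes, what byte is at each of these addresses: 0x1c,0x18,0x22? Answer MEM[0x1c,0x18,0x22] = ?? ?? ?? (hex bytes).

MEM[0x1c,0x18,0x22] = be 2e be

D0: mem[0x2a..0x2b] <- [be 34]
D1: mem[0x1c..0x23] <- [be 34 62 64 02 12 be 34]
D2: mem[0x18..0x19] <- [2e 56]
D3: mem[0x0b..0x0c] <- [be 34]
D4: mem[0x08..0x0d] <- [02 12 be 34 be 34]
D5: mem[0x26..0x2d] <- [25 c9 be 9a 95 de 02 12]
query mem[0x1c]=0xbe, mem[0x18]=0x2e, mem[0x22]=0xbe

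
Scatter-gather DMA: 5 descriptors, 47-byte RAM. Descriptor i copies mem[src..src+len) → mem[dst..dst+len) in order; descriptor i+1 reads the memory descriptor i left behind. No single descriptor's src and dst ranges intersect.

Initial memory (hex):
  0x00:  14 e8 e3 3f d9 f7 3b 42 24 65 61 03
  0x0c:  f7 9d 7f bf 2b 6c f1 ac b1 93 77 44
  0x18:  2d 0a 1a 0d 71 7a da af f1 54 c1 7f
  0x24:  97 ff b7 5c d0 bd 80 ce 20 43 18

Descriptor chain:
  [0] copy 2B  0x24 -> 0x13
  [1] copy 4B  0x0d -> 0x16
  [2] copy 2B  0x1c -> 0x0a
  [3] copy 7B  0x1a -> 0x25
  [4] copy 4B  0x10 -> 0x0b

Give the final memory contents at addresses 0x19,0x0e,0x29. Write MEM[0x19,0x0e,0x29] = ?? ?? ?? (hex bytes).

MEM[0x19,0x0e,0x29] = 2b 97 da

  after D0: wrote 2B at 0x13 = 97ff
  after D1: wrote 4B at 0x16 = 9d7fbf2b
  after D2: wrote 2B at 0x0a = 717a
  after D3: wrote 7B at 0x25 = 1a0d717adaaff1
  after D4: wrote 4B at 0x0b = 2b6cf197
query mem[0x19]=0x2b, mem[0x0e]=0x97, mem[0x29]=0xda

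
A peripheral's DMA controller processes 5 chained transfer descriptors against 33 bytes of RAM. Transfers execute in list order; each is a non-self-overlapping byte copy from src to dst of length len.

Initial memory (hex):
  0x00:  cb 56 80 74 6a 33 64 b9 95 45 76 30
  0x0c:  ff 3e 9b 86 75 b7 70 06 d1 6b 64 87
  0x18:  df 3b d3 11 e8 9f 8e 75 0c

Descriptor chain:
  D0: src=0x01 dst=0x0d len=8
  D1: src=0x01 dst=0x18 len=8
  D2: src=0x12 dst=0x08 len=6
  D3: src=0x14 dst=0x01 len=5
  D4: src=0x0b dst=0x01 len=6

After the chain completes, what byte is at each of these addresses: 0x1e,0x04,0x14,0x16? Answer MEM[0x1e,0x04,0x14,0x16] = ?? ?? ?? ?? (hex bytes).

[0] 0x01->0x0d len=8 : 56 80 74 6a 33 64 b9 95
[1] 0x01->0x18 len=8 : 56 80 74 6a 33 64 b9 95
[2] 0x12->0x08 len=6 : 64 b9 95 6b 64 87
[3] 0x14->0x01 len=5 : 95 6b 64 87 56
[4] 0x0b->0x01 len=6 : 6b 64 87 80 74 6a
query mem[0x1e]=0xb9, mem[0x04]=0x80, mem[0x14]=0x95, mem[0x16]=0x64

MEM[0x1e,0x04,0x14,0x16] = b9 80 95 64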